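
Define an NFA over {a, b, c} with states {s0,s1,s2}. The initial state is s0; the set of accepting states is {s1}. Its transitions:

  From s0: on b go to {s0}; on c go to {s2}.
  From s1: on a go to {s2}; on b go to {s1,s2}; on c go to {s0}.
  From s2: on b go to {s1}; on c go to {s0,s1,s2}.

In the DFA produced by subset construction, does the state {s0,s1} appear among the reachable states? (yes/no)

Start state of the DFA: {s0}.
{s0} --a--> ∅  [new]
{s0} --b--> {s0}  [seen]
{s0} --c--> {s2}  [new]
∅ --a--> ∅  [seen]
∅ --b--> ∅  [seen]
∅ --c--> ∅  [seen]
{s2} --a--> ∅  [seen]
{s2} --b--> {s1}  [new]
{s2} --c--> {s0,s1,s2}  [new]
{s1} --a--> {s2}  [seen]
{s1} --b--> {s1,s2}  [new]
{s1} --c--> {s0}  [seen]
{s0,s1,s2} --a--> {s2}  [seen]
{s0,s1,s2} --b--> {s0,s1,s2}  [seen]
{s0,s1,s2} --c--> {s0,s1,s2}  [seen]
{s1,s2} --a--> {s2}  [seen]
{s1,s2} --b--> {s1,s2}  [seen]
{s1,s2} --c--> {s0,s1,s2}  [seen]
Reachable DFA states: {s0}, ∅, {s2}, {s1}, {s0,s1,s2}, {s1,s2}.
{s0,s1} is not among them.

no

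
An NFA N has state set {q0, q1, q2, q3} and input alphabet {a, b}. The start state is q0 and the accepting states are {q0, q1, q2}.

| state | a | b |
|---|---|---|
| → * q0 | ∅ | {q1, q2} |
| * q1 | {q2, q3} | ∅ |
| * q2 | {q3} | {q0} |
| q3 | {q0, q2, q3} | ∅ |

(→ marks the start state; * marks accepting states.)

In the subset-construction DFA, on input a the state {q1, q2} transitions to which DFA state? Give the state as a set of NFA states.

{q2, q3}

δ(q1,a) = {q2, q3}; δ(q2,a) = {q3}.
Union: {q2, q3}.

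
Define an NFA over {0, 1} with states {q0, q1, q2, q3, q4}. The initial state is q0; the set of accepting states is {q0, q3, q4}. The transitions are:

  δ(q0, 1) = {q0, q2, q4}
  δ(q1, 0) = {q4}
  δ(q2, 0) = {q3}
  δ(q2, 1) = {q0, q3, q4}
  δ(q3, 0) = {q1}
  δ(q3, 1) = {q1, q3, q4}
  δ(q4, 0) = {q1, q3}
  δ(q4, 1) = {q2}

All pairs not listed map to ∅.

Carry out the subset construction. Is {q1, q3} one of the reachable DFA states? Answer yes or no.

Start state of the DFA: {q0}.
{q0} --0--> ∅  [new]
{q0} --1--> {q0, q2, q4}  [new]
∅ --0--> ∅  [seen]
∅ --1--> ∅  [seen]
{q0, q2, q4} --0--> {q1, q3}  [new]
{q0, q2, q4} --1--> {q0, q2, q3, q4}  [new]
{q1, q3} --0--> {q1, q4}  [new]
{q1, q3} --1--> {q1, q3, q4}  [new]
{q0, q2, q3, q4} --0--> {q1, q3}  [seen]
{q0, q2, q3, q4} --1--> {q0, q1, q2, q3, q4}  [new]
{q1, q4} --0--> {q1, q3, q4}  [seen]
{q1, q4} --1--> {q2}  [new]
{q1, q3, q4} --0--> {q1, q3, q4}  [seen]
{q1, q3, q4} --1--> {q1, q2, q3, q4}  [new]
{q0, q1, q2, q3, q4} --0--> {q1, q3, q4}  [seen]
{q0, q1, q2, q3, q4} --1--> {q0, q1, q2, q3, q4}  [seen]
{q2} --0--> {q3}  [new]
{q2} --1--> {q0, q3, q4}  [new]
{q1, q2, q3, q4} --0--> {q1, q3, q4}  [seen]
{q1, q2, q3, q4} --1--> {q0, q1, q2, q3, q4}  [seen]
{q3} --0--> {q1}  [new]
{q3} --1--> {q1, q3, q4}  [seen]
{q0, q3, q4} --0--> {q1, q3}  [seen]
{q0, q3, q4} --1--> {q0, q1, q2, q3, q4}  [seen]
{q1} --0--> {q4}  [new]
{q1} --1--> ∅  [seen]
{q4} --0--> {q1, q3}  [seen]
{q4} --1--> {q2}  [seen]
Reachable DFA states: {q0}, ∅, {q0, q2, q4}, {q1, q3}, {q0, q2, q3, q4}, {q1, q4}, {q1, q3, q4}, {q0, q1, q2, q3, q4}, {q2}, {q1, q2, q3, q4}, {q3}, {q0, q3, q4}, {q1}, {q4}.
{q1, q3} is among them.

yes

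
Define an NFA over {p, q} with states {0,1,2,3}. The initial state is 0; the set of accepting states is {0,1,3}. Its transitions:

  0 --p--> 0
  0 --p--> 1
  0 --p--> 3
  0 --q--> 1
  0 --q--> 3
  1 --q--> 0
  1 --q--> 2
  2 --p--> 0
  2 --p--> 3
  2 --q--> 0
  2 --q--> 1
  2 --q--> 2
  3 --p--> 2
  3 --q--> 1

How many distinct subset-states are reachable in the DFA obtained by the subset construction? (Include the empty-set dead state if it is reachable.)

Start state of the DFA: {0}.
{0} --p--> {0,1,3}  [new]
{0} --q--> {1,3}  [new]
{0,1,3} --p--> {0,1,2,3}  [new]
{0,1,3} --q--> {0,1,2,3}  [seen]
{1,3} --p--> {2}  [new]
{1,3} --q--> {0,1,2}  [new]
{0,1,2,3} --p--> {0,1,2,3}  [seen]
{0,1,2,3} --q--> {0,1,2,3}  [seen]
{2} --p--> {0,3}  [new]
{2} --q--> {0,1,2}  [seen]
{0,1,2} --p--> {0,1,3}  [seen]
{0,1,2} --q--> {0,1,2,3}  [seen]
{0,3} --p--> {0,1,2,3}  [seen]
{0,3} --q--> {1,3}  [seen]
Reachable DFA states: {0}, {0,1,3}, {1,3}, {0,1,2,3}, {2}, {0,1,2}, {0,3}.

7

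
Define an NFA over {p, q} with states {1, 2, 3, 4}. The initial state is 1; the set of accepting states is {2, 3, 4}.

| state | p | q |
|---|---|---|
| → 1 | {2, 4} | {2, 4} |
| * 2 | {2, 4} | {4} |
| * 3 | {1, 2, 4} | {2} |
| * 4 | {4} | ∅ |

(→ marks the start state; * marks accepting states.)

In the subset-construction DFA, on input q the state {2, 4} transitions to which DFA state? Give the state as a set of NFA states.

δ(2,q) = {4}; δ(4,q) = ∅.
Union: {4}.

{4}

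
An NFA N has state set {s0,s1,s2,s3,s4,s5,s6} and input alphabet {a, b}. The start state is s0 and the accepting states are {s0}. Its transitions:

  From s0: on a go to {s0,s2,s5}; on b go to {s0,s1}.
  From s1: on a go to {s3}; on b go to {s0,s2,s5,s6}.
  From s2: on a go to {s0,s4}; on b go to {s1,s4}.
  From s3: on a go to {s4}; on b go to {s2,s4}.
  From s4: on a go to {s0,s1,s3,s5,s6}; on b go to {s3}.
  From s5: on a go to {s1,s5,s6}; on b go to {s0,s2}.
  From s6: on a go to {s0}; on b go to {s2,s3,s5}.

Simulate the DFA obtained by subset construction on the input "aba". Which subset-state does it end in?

{s0,s1,s2,s3,s4,s5,s6}

Start: {s0}.
δ(s0,a) = {s0,s2,s5}.
Union: {s0,s2,s5}.
After a: {s0,s2,s5}.
δ(s0,b) = {s0,s1}; δ(s2,b) = {s1,s4}; δ(s5,b) = {s0,s2}.
Union: {s0,s1,s2,s4}.
After b: {s0,s1,s2,s4}.
δ(s0,a) = {s0,s2,s5}; δ(s1,a) = {s3}; δ(s2,a) = {s0,s4}; δ(s4,a) = {s0,s1,s3,s5,s6}.
Union: {s0,s1,s2,s3,s4,s5,s6}.
After a: {s0,s1,s2,s3,s4,s5,s6}.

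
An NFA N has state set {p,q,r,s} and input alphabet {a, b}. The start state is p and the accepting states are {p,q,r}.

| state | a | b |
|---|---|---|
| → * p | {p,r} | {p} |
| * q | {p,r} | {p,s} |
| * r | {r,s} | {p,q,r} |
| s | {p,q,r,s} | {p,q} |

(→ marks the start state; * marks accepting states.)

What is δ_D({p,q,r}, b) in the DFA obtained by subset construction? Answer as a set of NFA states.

δ(p,b) = {p}; δ(q,b) = {p,s}; δ(r,b) = {p,q,r}.
Union: {p,q,r,s}.

{p,q,r,s}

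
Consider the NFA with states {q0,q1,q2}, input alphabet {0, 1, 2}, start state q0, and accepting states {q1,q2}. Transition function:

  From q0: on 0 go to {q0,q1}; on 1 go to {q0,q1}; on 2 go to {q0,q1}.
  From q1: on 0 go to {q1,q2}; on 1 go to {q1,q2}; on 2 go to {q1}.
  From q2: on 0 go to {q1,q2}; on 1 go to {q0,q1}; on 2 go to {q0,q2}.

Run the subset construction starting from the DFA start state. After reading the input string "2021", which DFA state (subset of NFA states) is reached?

Start: {q0}.
δ(q0,2) = {q0,q1}.
Union: {q0,q1}.
After 2: {q0,q1}.
δ(q0,0) = {q0,q1}; δ(q1,0) = {q1,q2}.
Union: {q0,q1,q2}.
After 0: {q0,q1,q2}.
δ(q0,2) = {q0,q1}; δ(q1,2) = {q1}; δ(q2,2) = {q0,q2}.
Union: {q0,q1,q2}.
After 2: {q0,q1,q2}.
δ(q0,1) = {q0,q1}; δ(q1,1) = {q1,q2}; δ(q2,1) = {q0,q1}.
Union: {q0,q1,q2}.
After 1: {q0,q1,q2}.

{q0,q1,q2}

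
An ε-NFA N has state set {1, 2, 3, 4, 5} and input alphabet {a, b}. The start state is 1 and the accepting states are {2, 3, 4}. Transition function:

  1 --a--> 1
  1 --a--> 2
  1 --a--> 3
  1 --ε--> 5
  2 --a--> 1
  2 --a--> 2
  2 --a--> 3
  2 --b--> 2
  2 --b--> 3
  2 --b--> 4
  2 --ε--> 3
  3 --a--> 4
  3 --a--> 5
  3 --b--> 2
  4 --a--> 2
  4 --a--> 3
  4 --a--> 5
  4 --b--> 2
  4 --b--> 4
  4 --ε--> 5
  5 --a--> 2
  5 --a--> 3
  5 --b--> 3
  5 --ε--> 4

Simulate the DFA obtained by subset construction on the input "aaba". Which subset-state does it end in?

Start: {1, 4, 5}.
δ(1,a) = {1, 2, 3}; δ(4,a) = {2, 3, 5}; δ(5,a) = {2, 3}.
Union: {1, 2, 3, 5}.
ε-closure gives {1, 2, 3, 4, 5}.
After a: {1, 2, 3, 4, 5}.
δ(1,a) = {1, 2, 3}; δ(2,a) = {1, 2, 3}; δ(3,a) = {4, 5}; δ(4,a) = {2, 3, 5}; δ(5,a) = {2, 3}.
Union: {1, 2, 3, 4, 5}.
After a: {1, 2, 3, 4, 5}.
δ(1,b) = ∅; δ(2,b) = {2, 3, 4}; δ(3,b) = {2}; δ(4,b) = {2, 4}; δ(5,b) = {3}.
Union: {2, 3, 4}.
ε-closure gives {2, 3, 4, 5}.
After b: {2, 3, 4, 5}.
δ(2,a) = {1, 2, 3}; δ(3,a) = {4, 5}; δ(4,a) = {2, 3, 5}; δ(5,a) = {2, 3}.
Union: {1, 2, 3, 4, 5}.
After a: {1, 2, 3, 4, 5}.

{1, 2, 3, 4, 5}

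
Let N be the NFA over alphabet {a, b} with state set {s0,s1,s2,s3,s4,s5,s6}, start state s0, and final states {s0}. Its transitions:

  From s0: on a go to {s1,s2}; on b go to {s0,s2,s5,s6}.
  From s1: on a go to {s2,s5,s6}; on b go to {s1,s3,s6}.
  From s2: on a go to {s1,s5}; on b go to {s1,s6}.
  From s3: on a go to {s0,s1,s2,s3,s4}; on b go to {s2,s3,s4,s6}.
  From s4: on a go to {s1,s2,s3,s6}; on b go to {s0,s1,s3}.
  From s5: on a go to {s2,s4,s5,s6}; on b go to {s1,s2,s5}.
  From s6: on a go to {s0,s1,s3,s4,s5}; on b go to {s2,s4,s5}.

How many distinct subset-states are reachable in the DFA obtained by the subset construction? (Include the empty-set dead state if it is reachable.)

Start state of the DFA: {s0}.
{s0} --a--> {s1,s2}  [new]
{s0} --b--> {s0,s2,s5,s6}  [new]
{s1,s2} --a--> {s1,s2,s5,s6}  [new]
{s1,s2} --b--> {s1,s3,s6}  [new]
{s0,s2,s5,s6} --a--> {s0,s1,s2,s3,s4,s5,s6}  [new]
{s0,s2,s5,s6} --b--> {s0,s1,s2,s4,s5,s6}  [new]
{s1,s2,s5,s6} --a--> {s0,s1,s2,s3,s4,s5,s6}  [seen]
{s1,s2,s5,s6} --b--> {s1,s2,s3,s4,s5,s6}  [new]
{s1,s3,s6} --a--> {s0,s1,s2,s3,s4,s5,s6}  [seen]
{s1,s3,s6} --b--> {s1,s2,s3,s4,s5,s6}  [seen]
{s0,s1,s2,s3,s4,s5,s6} --a--> {s0,s1,s2,s3,s4,s5,s6}  [seen]
{s0,s1,s2,s3,s4,s5,s6} --b--> {s0,s1,s2,s3,s4,s5,s6}  [seen]
{s0,s1,s2,s4,s5,s6} --a--> {s0,s1,s2,s3,s4,s5,s6}  [seen]
{s0,s1,s2,s4,s5,s6} --b--> {s0,s1,s2,s3,s4,s5,s6}  [seen]
{s1,s2,s3,s4,s5,s6} --a--> {s0,s1,s2,s3,s4,s5,s6}  [seen]
{s1,s2,s3,s4,s5,s6} --b--> {s0,s1,s2,s3,s4,s5,s6}  [seen]
Reachable DFA states: {s0}, {s1,s2}, {s0,s2,s5,s6}, {s1,s2,s5,s6}, {s1,s3,s6}, {s0,s1,s2,s3,s4,s5,s6}, {s0,s1,s2,s4,s5,s6}, {s1,s2,s3,s4,s5,s6}.

8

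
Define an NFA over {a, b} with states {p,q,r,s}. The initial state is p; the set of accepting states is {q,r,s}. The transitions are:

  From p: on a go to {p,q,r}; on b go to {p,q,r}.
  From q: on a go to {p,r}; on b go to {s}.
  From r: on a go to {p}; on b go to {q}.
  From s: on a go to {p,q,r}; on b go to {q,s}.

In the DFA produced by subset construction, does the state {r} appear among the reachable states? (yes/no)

Start state of the DFA: {p}.
{p} --a--> {p,q,r}  [new]
{p} --b--> {p,q,r}  [seen]
{p,q,r} --a--> {p,q,r}  [seen]
{p,q,r} --b--> {p,q,r,s}  [new]
{p,q,r,s} --a--> {p,q,r}  [seen]
{p,q,r,s} --b--> {p,q,r,s}  [seen]
Reachable DFA states: {p}, {p,q,r}, {p,q,r,s}.
{r} is not among them.

no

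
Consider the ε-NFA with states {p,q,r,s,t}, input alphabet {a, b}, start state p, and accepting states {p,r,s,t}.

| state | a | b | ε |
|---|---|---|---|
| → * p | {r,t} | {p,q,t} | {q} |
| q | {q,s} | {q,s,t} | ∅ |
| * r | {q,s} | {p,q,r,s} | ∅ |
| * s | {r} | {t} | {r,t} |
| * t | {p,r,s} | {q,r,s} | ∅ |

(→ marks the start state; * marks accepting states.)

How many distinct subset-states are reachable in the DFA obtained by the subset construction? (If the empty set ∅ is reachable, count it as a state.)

Start state of the DFA: {p,q} (ε-closure of the NFA start).
{p,q} --a--> {q,r,s,t}  [new]
{p,q} --b--> {p,q,r,s,t}  [new]
{q,r,s,t} --a--> {p,q,r,s,t}  [seen]
{q,r,s,t} --b--> {p,q,r,s,t}  [seen]
{p,q,r,s,t} --a--> {p,q,r,s,t}  [seen]
{p,q,r,s,t} --b--> {p,q,r,s,t}  [seen]
Reachable DFA states: {p,q}, {q,r,s,t}, {p,q,r,s,t}.

3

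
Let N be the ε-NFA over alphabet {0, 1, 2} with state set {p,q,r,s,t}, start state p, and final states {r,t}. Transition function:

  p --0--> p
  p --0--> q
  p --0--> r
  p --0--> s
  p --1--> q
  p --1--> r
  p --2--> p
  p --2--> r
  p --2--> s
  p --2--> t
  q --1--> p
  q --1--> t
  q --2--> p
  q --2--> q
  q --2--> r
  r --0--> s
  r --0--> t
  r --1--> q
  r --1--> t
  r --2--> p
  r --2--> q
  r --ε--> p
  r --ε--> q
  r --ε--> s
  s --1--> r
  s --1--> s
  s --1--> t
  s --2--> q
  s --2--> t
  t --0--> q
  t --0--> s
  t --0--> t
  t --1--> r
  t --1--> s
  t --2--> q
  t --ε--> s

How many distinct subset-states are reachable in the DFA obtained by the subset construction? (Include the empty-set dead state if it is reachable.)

Start state of the DFA: {p} (ε-closure of the NFA start).
{p} --0--> {p,q,r,s}  [new]
{p} --1--> {p,q,r,s}  [seen]
{p} --2--> {p,q,r,s,t}  [new]
{p,q,r,s} --0--> {p,q,r,s,t}  [seen]
{p,q,r,s} --1--> {p,q,r,s,t}  [seen]
{p,q,r,s} --2--> {p,q,r,s,t}  [seen]
{p,q,r,s,t} --0--> {p,q,r,s,t}  [seen]
{p,q,r,s,t} --1--> {p,q,r,s,t}  [seen]
{p,q,r,s,t} --2--> {p,q,r,s,t}  [seen]
Reachable DFA states: {p}, {p,q,r,s}, {p,q,r,s,t}.

3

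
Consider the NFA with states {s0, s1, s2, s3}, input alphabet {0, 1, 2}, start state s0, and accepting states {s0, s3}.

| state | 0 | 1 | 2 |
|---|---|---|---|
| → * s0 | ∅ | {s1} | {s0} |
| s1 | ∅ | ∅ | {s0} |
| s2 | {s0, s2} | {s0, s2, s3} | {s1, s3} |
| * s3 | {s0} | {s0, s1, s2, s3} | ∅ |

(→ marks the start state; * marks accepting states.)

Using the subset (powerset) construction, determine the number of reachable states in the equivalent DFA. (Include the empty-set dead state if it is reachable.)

3

Start state of the DFA: {s0}.
{s0} --0--> ∅  [new]
{s0} --1--> {s1}  [new]
{s0} --2--> {s0}  [seen]
∅ --0--> ∅  [seen]
∅ --1--> ∅  [seen]
∅ --2--> ∅  [seen]
{s1} --0--> ∅  [seen]
{s1} --1--> ∅  [seen]
{s1} --2--> {s0}  [seen]
Reachable DFA states: {s0}, ∅, {s1}.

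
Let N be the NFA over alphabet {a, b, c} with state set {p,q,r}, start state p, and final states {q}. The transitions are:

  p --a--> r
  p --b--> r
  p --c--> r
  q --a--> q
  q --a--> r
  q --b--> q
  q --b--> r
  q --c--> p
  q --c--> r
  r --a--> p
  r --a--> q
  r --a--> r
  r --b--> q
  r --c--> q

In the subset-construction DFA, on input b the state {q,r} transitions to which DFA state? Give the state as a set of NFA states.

{q,r}

δ(q,b) = {q,r}; δ(r,b) = {q}.
Union: {q,r}.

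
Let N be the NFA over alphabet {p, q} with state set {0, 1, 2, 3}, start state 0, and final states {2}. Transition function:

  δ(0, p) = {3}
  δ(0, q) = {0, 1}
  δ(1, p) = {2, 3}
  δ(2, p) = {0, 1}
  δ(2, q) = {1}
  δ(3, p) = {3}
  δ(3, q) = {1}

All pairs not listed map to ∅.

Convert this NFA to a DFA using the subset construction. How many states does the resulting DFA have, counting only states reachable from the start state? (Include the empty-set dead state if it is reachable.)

Start state of the DFA: {0}.
{0} --p--> {3}  [new]
{0} --q--> {0, 1}  [new]
{3} --p--> {3}  [seen]
{3} --q--> {1}  [new]
{0, 1} --p--> {2, 3}  [new]
{0, 1} --q--> {0, 1}  [seen]
{1} --p--> {2, 3}  [seen]
{1} --q--> ∅  [new]
{2, 3} --p--> {0, 1, 3}  [new]
{2, 3} --q--> {1}  [seen]
∅ --p--> ∅  [seen]
∅ --q--> ∅  [seen]
{0, 1, 3} --p--> {2, 3}  [seen]
{0, 1, 3} --q--> {0, 1}  [seen]
Reachable DFA states: {0}, {3}, {0, 1}, {1}, {2, 3}, ∅, {0, 1, 3}.

7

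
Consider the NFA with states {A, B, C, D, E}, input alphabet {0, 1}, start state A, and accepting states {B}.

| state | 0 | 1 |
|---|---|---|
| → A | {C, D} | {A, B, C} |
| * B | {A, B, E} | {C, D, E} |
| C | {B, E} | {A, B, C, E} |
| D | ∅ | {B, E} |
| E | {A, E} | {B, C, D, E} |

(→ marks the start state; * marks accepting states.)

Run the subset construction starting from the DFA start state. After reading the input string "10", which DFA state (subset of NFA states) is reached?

Start: {A}.
δ(A,1) = {A, B, C}.
Union: {A, B, C}.
After 1: {A, B, C}.
δ(A,0) = {C, D}; δ(B,0) = {A, B, E}; δ(C,0) = {B, E}.
Union: {A, B, C, D, E}.
After 0: {A, B, C, D, E}.

{A, B, C, D, E}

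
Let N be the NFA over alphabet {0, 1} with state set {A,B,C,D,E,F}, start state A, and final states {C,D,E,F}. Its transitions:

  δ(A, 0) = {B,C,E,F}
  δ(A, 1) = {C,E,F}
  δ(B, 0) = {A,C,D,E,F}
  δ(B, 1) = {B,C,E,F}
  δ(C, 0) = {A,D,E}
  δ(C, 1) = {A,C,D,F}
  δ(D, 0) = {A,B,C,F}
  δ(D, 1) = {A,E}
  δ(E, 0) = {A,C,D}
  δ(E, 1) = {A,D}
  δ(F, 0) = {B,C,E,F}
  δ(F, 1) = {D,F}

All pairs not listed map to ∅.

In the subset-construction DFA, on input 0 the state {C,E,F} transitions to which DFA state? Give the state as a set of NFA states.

{A,B,C,D,E,F}

δ(C,0) = {A,D,E}; δ(E,0) = {A,C,D}; δ(F,0) = {B,C,E,F}.
Union: {A,B,C,D,E,F}.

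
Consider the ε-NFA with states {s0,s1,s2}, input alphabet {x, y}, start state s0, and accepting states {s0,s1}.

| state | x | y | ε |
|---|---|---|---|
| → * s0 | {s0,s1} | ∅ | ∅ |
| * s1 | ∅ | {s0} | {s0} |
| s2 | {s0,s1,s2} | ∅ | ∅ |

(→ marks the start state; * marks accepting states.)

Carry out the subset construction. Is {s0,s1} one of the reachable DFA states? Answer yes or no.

Start state of the DFA: {s0} (ε-closure of the NFA start).
{s0} --x--> {s0,s1}  [new]
{s0} --y--> ∅  [new]
{s0,s1} --x--> {s0,s1}  [seen]
{s0,s1} --y--> {s0}  [seen]
∅ --x--> ∅  [seen]
∅ --y--> ∅  [seen]
Reachable DFA states: {s0}, {s0,s1}, ∅.
{s0,s1} is among them.

yes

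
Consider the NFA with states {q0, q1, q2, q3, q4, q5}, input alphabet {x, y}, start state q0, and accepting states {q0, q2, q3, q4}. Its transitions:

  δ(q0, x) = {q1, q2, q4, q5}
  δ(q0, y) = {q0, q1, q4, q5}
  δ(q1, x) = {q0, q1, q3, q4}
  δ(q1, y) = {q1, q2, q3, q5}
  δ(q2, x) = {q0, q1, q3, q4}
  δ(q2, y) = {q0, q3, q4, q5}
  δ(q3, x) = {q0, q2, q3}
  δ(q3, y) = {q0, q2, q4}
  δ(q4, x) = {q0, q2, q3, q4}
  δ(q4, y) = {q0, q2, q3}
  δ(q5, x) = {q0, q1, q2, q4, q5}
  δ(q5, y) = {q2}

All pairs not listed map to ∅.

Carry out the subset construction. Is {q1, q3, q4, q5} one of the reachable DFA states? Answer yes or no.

Start state of the DFA: {q0}.
{q0} --x--> {q1, q2, q4, q5}  [new]
{q0} --y--> {q0, q1, q4, q5}  [new]
{q1, q2, q4, q5} --x--> {q0, q1, q2, q3, q4, q5}  [new]
{q1, q2, q4, q5} --y--> {q0, q1, q2, q3, q4, q5}  [seen]
{q0, q1, q4, q5} --x--> {q0, q1, q2, q3, q4, q5}  [seen]
{q0, q1, q4, q5} --y--> {q0, q1, q2, q3, q4, q5}  [seen]
{q0, q1, q2, q3, q4, q5} --x--> {q0, q1, q2, q3, q4, q5}  [seen]
{q0, q1, q2, q3, q4, q5} --y--> {q0, q1, q2, q3, q4, q5}  [seen]
Reachable DFA states: {q0}, {q1, q2, q4, q5}, {q0, q1, q4, q5}, {q0, q1, q2, q3, q4, q5}.
{q1, q3, q4, q5} is not among them.

no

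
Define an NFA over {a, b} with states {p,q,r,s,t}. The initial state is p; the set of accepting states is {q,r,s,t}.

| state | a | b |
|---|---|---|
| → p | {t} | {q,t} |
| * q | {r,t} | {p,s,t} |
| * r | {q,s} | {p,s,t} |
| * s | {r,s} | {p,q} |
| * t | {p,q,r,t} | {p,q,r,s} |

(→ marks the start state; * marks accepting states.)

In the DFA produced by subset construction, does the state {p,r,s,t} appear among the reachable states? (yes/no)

Start state of the DFA: {p}.
{p} --a--> {t}  [new]
{p} --b--> {q,t}  [new]
{t} --a--> {p,q,r,t}  [new]
{t} --b--> {p,q,r,s}  [new]
{q,t} --a--> {p,q,r,t}  [seen]
{q,t} --b--> {p,q,r,s,t}  [new]
{p,q,r,t} --a--> {p,q,r,s,t}  [seen]
{p,q,r,t} --b--> {p,q,r,s,t}  [seen]
{p,q,r,s} --a--> {q,r,s,t}  [new]
{p,q,r,s} --b--> {p,q,s,t}  [new]
{p,q,r,s,t} --a--> {p,q,r,s,t}  [seen]
{p,q,r,s,t} --b--> {p,q,r,s,t}  [seen]
{q,r,s,t} --a--> {p,q,r,s,t}  [seen]
{q,r,s,t} --b--> {p,q,r,s,t}  [seen]
{p,q,s,t} --a--> {p,q,r,s,t}  [seen]
{p,q,s,t} --b--> {p,q,r,s,t}  [seen]
Reachable DFA states: {p}, {t}, {q,t}, {p,q,r,t}, {p,q,r,s}, {p,q,r,s,t}, {q,r,s,t}, {p,q,s,t}.
{p,r,s,t} is not among them.

no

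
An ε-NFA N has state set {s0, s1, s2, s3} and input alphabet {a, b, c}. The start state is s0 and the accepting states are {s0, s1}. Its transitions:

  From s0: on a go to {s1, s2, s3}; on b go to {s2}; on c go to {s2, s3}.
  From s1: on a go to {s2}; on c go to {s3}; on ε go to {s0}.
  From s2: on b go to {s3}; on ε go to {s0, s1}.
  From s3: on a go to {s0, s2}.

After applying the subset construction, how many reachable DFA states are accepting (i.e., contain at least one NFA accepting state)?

3

Start state of the DFA: {s0} (ε-closure of the NFA start).
{s0} --a--> {s0, s1, s2, s3}  [new]
{s0} --b--> {s0, s1, s2}  [new]
{s0} --c--> {s0, s1, s2, s3}  [seen]
{s0, s1, s2, s3} --a--> {s0, s1, s2, s3}  [seen]
{s0, s1, s2, s3} --b--> {s0, s1, s2, s3}  [seen]
{s0, s1, s2, s3} --c--> {s0, s1, s2, s3}  [seen]
{s0, s1, s2} --a--> {s0, s1, s2, s3}  [seen]
{s0, s1, s2} --b--> {s0, s1, s2, s3}  [seen]
{s0, s1, s2} --c--> {s0, s1, s2, s3}  [seen]
Reachable DFA states: {s0}, {s0, s1, s2, s3}, {s0, s1, s2}.
Accepting DFA states (contain an NFA accepting state): {s0}, {s0, s1, s2, s3}, {s0, s1, s2}.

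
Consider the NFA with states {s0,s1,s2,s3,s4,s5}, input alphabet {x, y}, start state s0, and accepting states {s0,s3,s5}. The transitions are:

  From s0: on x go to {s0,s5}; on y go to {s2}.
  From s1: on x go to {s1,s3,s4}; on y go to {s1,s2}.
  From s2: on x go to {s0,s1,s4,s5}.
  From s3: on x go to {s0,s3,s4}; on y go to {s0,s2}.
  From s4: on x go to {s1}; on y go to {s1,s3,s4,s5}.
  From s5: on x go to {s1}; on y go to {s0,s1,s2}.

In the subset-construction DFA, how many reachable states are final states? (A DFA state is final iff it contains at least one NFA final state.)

7

Start state of the DFA: {s0}.
{s0} --x--> {s0,s5}  [new]
{s0} --y--> {s2}  [new]
{s0,s5} --x--> {s0,s1,s5}  [new]
{s0,s5} --y--> {s0,s1,s2}  [new]
{s2} --x--> {s0,s1,s4,s5}  [new]
{s2} --y--> ∅  [new]
{s0,s1,s5} --x--> {s0,s1,s3,s4,s5}  [new]
{s0,s1,s5} --y--> {s0,s1,s2}  [seen]
{s0,s1,s2} --x--> {s0,s1,s3,s4,s5}  [seen]
{s0,s1,s2} --y--> {s1,s2}  [new]
{s0,s1,s4,s5} --x--> {s0,s1,s3,s4,s5}  [seen]
{s0,s1,s4,s5} --y--> {s0,s1,s2,s3,s4,s5}  [new]
∅ --x--> ∅  [seen]
∅ --y--> ∅  [seen]
{s0,s1,s3,s4,s5} --x--> {s0,s1,s3,s4,s5}  [seen]
{s0,s1,s3,s4,s5} --y--> {s0,s1,s2,s3,s4,s5}  [seen]
{s1,s2} --x--> {s0,s1,s3,s4,s5}  [seen]
{s1,s2} --y--> {s1,s2}  [seen]
{s0,s1,s2,s3,s4,s5} --x--> {s0,s1,s3,s4,s5}  [seen]
{s0,s1,s2,s3,s4,s5} --y--> {s0,s1,s2,s3,s4,s5}  [seen]
Reachable DFA states: {s0}, {s0,s5}, {s2}, {s0,s1,s5}, {s0,s1,s2}, {s0,s1,s4,s5}, ∅, {s0,s1,s3,s4,s5}, {s1,s2}, {s0,s1,s2,s3,s4,s5}.
Accepting DFA states (contain an NFA accepting state): {s0}, {s0,s5}, {s0,s1,s5}, {s0,s1,s2}, {s0,s1,s4,s5}, {s0,s1,s3,s4,s5}, {s0,s1,s2,s3,s4,s5}.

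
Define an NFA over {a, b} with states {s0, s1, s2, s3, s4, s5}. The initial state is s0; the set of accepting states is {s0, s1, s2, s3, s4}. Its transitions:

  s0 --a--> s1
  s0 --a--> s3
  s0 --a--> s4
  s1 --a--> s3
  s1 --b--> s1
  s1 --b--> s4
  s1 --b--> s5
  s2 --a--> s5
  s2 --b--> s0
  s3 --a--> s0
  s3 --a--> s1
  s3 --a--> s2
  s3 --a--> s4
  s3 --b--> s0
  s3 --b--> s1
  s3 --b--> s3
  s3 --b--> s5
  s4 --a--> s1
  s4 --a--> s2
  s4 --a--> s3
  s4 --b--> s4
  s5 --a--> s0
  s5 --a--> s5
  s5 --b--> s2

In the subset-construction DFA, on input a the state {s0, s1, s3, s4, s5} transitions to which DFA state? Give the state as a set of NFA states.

δ(s0,a) = {s1, s3, s4}; δ(s1,a) = {s3}; δ(s3,a) = {s0, s1, s2, s4}; δ(s4,a) = {s1, s2, s3}; δ(s5,a) = {s0, s5}.
Union: {s0, s1, s2, s3, s4, s5}.

{s0, s1, s2, s3, s4, s5}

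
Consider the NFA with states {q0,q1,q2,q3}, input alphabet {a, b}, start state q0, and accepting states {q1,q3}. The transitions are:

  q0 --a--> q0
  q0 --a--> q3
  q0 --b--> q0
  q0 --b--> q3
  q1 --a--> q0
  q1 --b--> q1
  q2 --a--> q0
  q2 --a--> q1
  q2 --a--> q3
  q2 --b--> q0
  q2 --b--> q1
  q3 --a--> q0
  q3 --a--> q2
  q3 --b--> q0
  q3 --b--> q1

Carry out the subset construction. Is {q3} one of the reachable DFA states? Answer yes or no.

no

Start state of the DFA: {q0}.
{q0} --a--> {q0,q3}  [new]
{q0} --b--> {q0,q3}  [seen]
{q0,q3} --a--> {q0,q2,q3}  [new]
{q0,q3} --b--> {q0,q1,q3}  [new]
{q0,q2,q3} --a--> {q0,q1,q2,q3}  [new]
{q0,q2,q3} --b--> {q0,q1,q3}  [seen]
{q0,q1,q3} --a--> {q0,q2,q3}  [seen]
{q0,q1,q3} --b--> {q0,q1,q3}  [seen]
{q0,q1,q2,q3} --a--> {q0,q1,q2,q3}  [seen]
{q0,q1,q2,q3} --b--> {q0,q1,q3}  [seen]
Reachable DFA states: {q0}, {q0,q3}, {q0,q2,q3}, {q0,q1,q3}, {q0,q1,q2,q3}.
{q3} is not among them.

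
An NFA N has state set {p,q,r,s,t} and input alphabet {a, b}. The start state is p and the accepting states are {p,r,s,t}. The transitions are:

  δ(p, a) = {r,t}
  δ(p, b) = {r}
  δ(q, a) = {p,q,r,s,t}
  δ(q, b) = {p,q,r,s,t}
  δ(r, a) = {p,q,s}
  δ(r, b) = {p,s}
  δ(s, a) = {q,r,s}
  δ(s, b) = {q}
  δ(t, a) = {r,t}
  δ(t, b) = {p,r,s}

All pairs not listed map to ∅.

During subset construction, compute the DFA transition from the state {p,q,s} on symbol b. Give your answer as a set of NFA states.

{p,q,r,s,t}

δ(p,b) = {r}; δ(q,b) = {p,q,r,s,t}; δ(s,b) = {q}.
Union: {p,q,r,s,t}.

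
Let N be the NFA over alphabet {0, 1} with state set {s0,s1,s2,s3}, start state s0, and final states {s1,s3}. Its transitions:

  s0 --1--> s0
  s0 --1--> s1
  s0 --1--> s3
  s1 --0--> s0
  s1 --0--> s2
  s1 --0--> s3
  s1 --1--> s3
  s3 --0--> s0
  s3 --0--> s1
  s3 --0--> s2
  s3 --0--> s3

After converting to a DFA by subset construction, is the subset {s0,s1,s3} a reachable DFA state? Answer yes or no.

Start state of the DFA: {s0}.
{s0} --0--> ∅  [new]
{s0} --1--> {s0,s1,s3}  [new]
∅ --0--> ∅  [seen]
∅ --1--> ∅  [seen]
{s0,s1,s3} --0--> {s0,s1,s2,s3}  [new]
{s0,s1,s3} --1--> {s0,s1,s3}  [seen]
{s0,s1,s2,s3} --0--> {s0,s1,s2,s3}  [seen]
{s0,s1,s2,s3} --1--> {s0,s1,s3}  [seen]
Reachable DFA states: {s0}, ∅, {s0,s1,s3}, {s0,s1,s2,s3}.
{s0,s1,s3} is among them.

yes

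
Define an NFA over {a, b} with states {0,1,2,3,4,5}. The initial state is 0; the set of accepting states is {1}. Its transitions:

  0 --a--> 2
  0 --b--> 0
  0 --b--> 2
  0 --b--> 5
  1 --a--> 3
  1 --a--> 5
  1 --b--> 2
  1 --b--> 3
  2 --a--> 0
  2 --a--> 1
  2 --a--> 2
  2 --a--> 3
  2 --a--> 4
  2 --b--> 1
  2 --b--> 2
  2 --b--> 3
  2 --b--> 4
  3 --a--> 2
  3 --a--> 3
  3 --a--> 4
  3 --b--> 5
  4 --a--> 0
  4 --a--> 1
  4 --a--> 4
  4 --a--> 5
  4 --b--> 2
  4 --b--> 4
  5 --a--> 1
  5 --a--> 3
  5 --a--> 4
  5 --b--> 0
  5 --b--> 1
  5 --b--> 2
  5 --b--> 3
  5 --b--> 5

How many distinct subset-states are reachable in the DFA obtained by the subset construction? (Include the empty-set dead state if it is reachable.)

Start state of the DFA: {0}.
{0} --a--> {2}  [new]
{0} --b--> {0,2,5}  [new]
{2} --a--> {0,1,2,3,4}  [new]
{2} --b--> {1,2,3,4}  [new]
{0,2,5} --a--> {0,1,2,3,4}  [seen]
{0,2,5} --b--> {0,1,2,3,4,5}  [new]
{0,1,2,3,4} --a--> {0,1,2,3,4,5}  [seen]
{0,1,2,3,4} --b--> {0,1,2,3,4,5}  [seen]
{1,2,3,4} --a--> {0,1,2,3,4,5}  [seen]
{1,2,3,4} --b--> {1,2,3,4,5}  [new]
{0,1,2,3,4,5} --a--> {0,1,2,3,4,5}  [seen]
{0,1,2,3,4,5} --b--> {0,1,2,3,4,5}  [seen]
{1,2,3,4,5} --a--> {0,1,2,3,4,5}  [seen]
{1,2,3,4,5} --b--> {0,1,2,3,4,5}  [seen]
Reachable DFA states: {0}, {2}, {0,2,5}, {0,1,2,3,4}, {1,2,3,4}, {0,1,2,3,4,5}, {1,2,3,4,5}.

7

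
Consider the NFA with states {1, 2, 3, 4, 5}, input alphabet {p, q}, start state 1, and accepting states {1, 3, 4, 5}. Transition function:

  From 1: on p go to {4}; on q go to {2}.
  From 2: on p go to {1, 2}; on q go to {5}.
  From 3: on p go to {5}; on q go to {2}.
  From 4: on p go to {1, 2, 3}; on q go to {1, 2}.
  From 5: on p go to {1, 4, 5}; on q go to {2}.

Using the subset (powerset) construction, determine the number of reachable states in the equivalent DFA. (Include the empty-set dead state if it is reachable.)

Start state of the DFA: {1}.
{1} --p--> {4}  [new]
{1} --q--> {2}  [new]
{4} --p--> {1, 2, 3}  [new]
{4} --q--> {1, 2}  [new]
{2} --p--> {1, 2}  [seen]
{2} --q--> {5}  [new]
{1, 2, 3} --p--> {1, 2, 4, 5}  [new]
{1, 2, 3} --q--> {2, 5}  [new]
{1, 2} --p--> {1, 2, 4}  [new]
{1, 2} --q--> {2, 5}  [seen]
{5} --p--> {1, 4, 5}  [new]
{5} --q--> {2}  [seen]
{1, 2, 4, 5} --p--> {1, 2, 3, 4, 5}  [new]
{1, 2, 4, 5} --q--> {1, 2, 5}  [new]
{2, 5} --p--> {1, 2, 4, 5}  [seen]
{2, 5} --q--> {2, 5}  [seen]
{1, 2, 4} --p--> {1, 2, 3, 4}  [new]
{1, 2, 4} --q--> {1, 2, 5}  [seen]
{1, 4, 5} --p--> {1, 2, 3, 4, 5}  [seen]
{1, 4, 5} --q--> {1, 2}  [seen]
{1, 2, 3, 4, 5} --p--> {1, 2, 3, 4, 5}  [seen]
{1, 2, 3, 4, 5} --q--> {1, 2, 5}  [seen]
{1, 2, 5} --p--> {1, 2, 4, 5}  [seen]
{1, 2, 5} --q--> {2, 5}  [seen]
{1, 2, 3, 4} --p--> {1, 2, 3, 4, 5}  [seen]
{1, 2, 3, 4} --q--> {1, 2, 5}  [seen]
Reachable DFA states: {1}, {4}, {2}, {1, 2, 3}, {1, 2}, {5}, {1, 2, 4, 5}, {2, 5}, {1, 2, 4}, {1, 4, 5}, {1, 2, 3, 4, 5}, {1, 2, 5}, {1, 2, 3, 4}.

13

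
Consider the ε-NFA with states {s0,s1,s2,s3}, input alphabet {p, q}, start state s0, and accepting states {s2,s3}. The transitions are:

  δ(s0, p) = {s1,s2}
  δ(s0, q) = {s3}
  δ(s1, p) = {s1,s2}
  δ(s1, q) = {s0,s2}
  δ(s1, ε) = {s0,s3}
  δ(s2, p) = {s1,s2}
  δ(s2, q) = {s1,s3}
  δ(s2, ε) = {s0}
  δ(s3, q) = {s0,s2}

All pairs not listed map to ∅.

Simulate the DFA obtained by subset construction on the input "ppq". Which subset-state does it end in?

Start: {s0}.
δ(s0,p) = {s1,s2}.
Union: {s1,s2}.
ε-closure gives {s0,s1,s2,s3}.
After p: {s0,s1,s2,s3}.
δ(s0,p) = {s1,s2}; δ(s1,p) = {s1,s2}; δ(s2,p) = {s1,s2}; δ(s3,p) = ∅.
Union: {s1,s2}.
ε-closure gives {s0,s1,s2,s3}.
After p: {s0,s1,s2,s3}.
δ(s0,q) = {s3}; δ(s1,q) = {s0,s2}; δ(s2,q) = {s1,s3}; δ(s3,q) = {s0,s2}.
Union: {s0,s1,s2,s3}.
After q: {s0,s1,s2,s3}.

{s0,s1,s2,s3}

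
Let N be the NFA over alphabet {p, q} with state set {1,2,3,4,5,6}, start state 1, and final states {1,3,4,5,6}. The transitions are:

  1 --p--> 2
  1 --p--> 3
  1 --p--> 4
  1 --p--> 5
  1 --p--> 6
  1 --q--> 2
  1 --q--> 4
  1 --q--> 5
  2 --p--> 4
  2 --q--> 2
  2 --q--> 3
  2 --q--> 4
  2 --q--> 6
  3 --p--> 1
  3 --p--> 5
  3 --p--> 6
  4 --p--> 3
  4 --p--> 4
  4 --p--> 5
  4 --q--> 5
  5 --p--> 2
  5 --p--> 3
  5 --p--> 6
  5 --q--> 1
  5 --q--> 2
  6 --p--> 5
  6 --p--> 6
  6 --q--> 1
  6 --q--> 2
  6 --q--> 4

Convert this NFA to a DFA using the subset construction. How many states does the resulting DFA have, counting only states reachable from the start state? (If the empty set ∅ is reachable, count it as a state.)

Start state of the DFA: {1}.
{1} --p--> {2,3,4,5,6}  [new]
{1} --q--> {2,4,5}  [new]
{2,3,4,5,6} --p--> {1,2,3,4,5,6}  [new]
{2,3,4,5,6} --q--> {1,2,3,4,5,6}  [seen]
{2,4,5} --p--> {2,3,4,5,6}  [seen]
{2,4,5} --q--> {1,2,3,4,5,6}  [seen]
{1,2,3,4,5,6} --p--> {1,2,3,4,5,6}  [seen]
{1,2,3,4,5,6} --q--> {1,2,3,4,5,6}  [seen]
Reachable DFA states: {1}, {2,3,4,5,6}, {2,4,5}, {1,2,3,4,5,6}.

4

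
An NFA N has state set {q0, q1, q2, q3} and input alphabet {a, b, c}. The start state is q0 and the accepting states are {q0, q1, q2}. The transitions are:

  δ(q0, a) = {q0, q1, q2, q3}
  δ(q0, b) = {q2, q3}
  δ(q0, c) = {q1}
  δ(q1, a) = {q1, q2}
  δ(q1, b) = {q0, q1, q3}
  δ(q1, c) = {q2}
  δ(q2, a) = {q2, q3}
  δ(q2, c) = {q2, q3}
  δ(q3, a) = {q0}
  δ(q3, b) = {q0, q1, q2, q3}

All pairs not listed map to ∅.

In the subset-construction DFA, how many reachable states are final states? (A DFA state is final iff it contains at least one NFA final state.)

9

Start state of the DFA: {q0}.
{q0} --a--> {q0, q1, q2, q3}  [new]
{q0} --b--> {q2, q3}  [new]
{q0} --c--> {q1}  [new]
{q0, q1, q2, q3} --a--> {q0, q1, q2, q3}  [seen]
{q0, q1, q2, q3} --b--> {q0, q1, q2, q3}  [seen]
{q0, q1, q2, q3} --c--> {q1, q2, q3}  [new]
{q2, q3} --a--> {q0, q2, q3}  [new]
{q2, q3} --b--> {q0, q1, q2, q3}  [seen]
{q2, q3} --c--> {q2, q3}  [seen]
{q1} --a--> {q1, q2}  [new]
{q1} --b--> {q0, q1, q3}  [new]
{q1} --c--> {q2}  [new]
{q1, q2, q3} --a--> {q0, q1, q2, q3}  [seen]
{q1, q2, q3} --b--> {q0, q1, q2, q3}  [seen]
{q1, q2, q3} --c--> {q2, q3}  [seen]
{q0, q2, q3} --a--> {q0, q1, q2, q3}  [seen]
{q0, q2, q3} --b--> {q0, q1, q2, q3}  [seen]
{q0, q2, q3} --c--> {q1, q2, q3}  [seen]
{q1, q2} --a--> {q1, q2, q3}  [seen]
{q1, q2} --b--> {q0, q1, q3}  [seen]
{q1, q2} --c--> {q2, q3}  [seen]
{q0, q1, q3} --a--> {q0, q1, q2, q3}  [seen]
{q0, q1, q3} --b--> {q0, q1, q2, q3}  [seen]
{q0, q1, q3} --c--> {q1, q2}  [seen]
{q2} --a--> {q2, q3}  [seen]
{q2} --b--> ∅  [new]
{q2} --c--> {q2, q3}  [seen]
∅ --a--> ∅  [seen]
∅ --b--> ∅  [seen]
∅ --c--> ∅  [seen]
Reachable DFA states: {q0}, {q0, q1, q2, q3}, {q2, q3}, {q1}, {q1, q2, q3}, {q0, q2, q3}, {q1, q2}, {q0, q1, q3}, {q2}, ∅.
Accepting DFA states (contain an NFA accepting state): {q0}, {q0, q1, q2, q3}, {q2, q3}, {q1}, {q1, q2, q3}, {q0, q2, q3}, {q1, q2}, {q0, q1, q3}, {q2}.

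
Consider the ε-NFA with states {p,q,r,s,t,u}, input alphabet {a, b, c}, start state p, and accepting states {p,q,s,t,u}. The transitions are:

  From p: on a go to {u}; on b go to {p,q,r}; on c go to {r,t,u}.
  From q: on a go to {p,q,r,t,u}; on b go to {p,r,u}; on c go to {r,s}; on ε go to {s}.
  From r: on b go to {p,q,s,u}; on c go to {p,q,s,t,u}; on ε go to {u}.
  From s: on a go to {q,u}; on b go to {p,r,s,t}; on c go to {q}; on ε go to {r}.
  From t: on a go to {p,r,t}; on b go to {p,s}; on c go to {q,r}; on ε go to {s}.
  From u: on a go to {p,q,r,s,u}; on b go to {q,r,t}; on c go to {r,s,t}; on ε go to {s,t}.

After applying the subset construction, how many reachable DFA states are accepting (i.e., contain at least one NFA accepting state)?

3

Start state of the DFA: {p} (ε-closure of the NFA start).
{p} --a--> {r,s,t,u}  [new]
{p} --b--> {p,q,r,s,t,u}  [new]
{p} --c--> {r,s,t,u}  [seen]
{r,s,t,u} --a--> {p,q,r,s,t,u}  [seen]
{r,s,t,u} --b--> {p,q,r,s,t,u}  [seen]
{r,s,t,u} --c--> {p,q,r,s,t,u}  [seen]
{p,q,r,s,t,u} --a--> {p,q,r,s,t,u}  [seen]
{p,q,r,s,t,u} --b--> {p,q,r,s,t,u}  [seen]
{p,q,r,s,t,u} --c--> {p,q,r,s,t,u}  [seen]
Reachable DFA states: {p}, {r,s,t,u}, {p,q,r,s,t,u}.
Accepting DFA states (contain an NFA accepting state): {p}, {r,s,t,u}, {p,q,r,s,t,u}.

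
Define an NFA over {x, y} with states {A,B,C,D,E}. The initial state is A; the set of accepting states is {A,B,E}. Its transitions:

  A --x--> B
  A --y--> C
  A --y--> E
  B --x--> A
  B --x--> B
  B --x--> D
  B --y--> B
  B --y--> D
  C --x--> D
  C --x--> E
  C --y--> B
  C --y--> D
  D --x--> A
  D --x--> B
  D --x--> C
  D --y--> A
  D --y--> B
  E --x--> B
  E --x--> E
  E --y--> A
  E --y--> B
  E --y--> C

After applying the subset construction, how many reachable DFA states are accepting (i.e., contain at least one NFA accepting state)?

8

Start state of the DFA: {A}.
{A} --x--> {B}  [new]
{A} --y--> {C,E}  [new]
{B} --x--> {A,B,D}  [new]
{B} --y--> {B,D}  [new]
{C,E} --x--> {B,D,E}  [new]
{C,E} --y--> {A,B,C,D}  [new]
{A,B,D} --x--> {A,B,C,D}  [seen]
{A,B,D} --y--> {A,B,C,D,E}  [new]
{B,D} --x--> {A,B,C,D}  [seen]
{B,D} --y--> {A,B,D}  [seen]
{B,D,E} --x--> {A,B,C,D,E}  [seen]
{B,D,E} --y--> {A,B,C,D}  [seen]
{A,B,C,D} --x--> {A,B,C,D,E}  [seen]
{A,B,C,D} --y--> {A,B,C,D,E}  [seen]
{A,B,C,D,E} --x--> {A,B,C,D,E}  [seen]
{A,B,C,D,E} --y--> {A,B,C,D,E}  [seen]
Reachable DFA states: {A}, {B}, {C,E}, {A,B,D}, {B,D}, {B,D,E}, {A,B,C,D}, {A,B,C,D,E}.
Accepting DFA states (contain an NFA accepting state): {A}, {B}, {C,E}, {A,B,D}, {B,D}, {B,D,E}, {A,B,C,D}, {A,B,C,D,E}.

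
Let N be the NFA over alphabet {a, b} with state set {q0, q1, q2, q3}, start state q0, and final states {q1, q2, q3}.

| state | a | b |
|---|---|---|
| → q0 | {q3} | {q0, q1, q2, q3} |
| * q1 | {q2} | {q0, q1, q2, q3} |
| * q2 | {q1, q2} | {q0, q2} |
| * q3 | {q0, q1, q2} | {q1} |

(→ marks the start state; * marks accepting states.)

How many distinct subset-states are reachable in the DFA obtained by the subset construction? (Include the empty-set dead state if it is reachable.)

Start state of the DFA: {q0}.
{q0} --a--> {q3}  [new]
{q0} --b--> {q0, q1, q2, q3}  [new]
{q3} --a--> {q0, q1, q2}  [new]
{q3} --b--> {q1}  [new]
{q0, q1, q2, q3} --a--> {q0, q1, q2, q3}  [seen]
{q0, q1, q2, q3} --b--> {q0, q1, q2, q3}  [seen]
{q0, q1, q2} --a--> {q1, q2, q3}  [new]
{q0, q1, q2} --b--> {q0, q1, q2, q3}  [seen]
{q1} --a--> {q2}  [new]
{q1} --b--> {q0, q1, q2, q3}  [seen]
{q1, q2, q3} --a--> {q0, q1, q2}  [seen]
{q1, q2, q3} --b--> {q0, q1, q2, q3}  [seen]
{q2} --a--> {q1, q2}  [new]
{q2} --b--> {q0, q2}  [new]
{q1, q2} --a--> {q1, q2}  [seen]
{q1, q2} --b--> {q0, q1, q2, q3}  [seen]
{q0, q2} --a--> {q1, q2, q3}  [seen]
{q0, q2} --b--> {q0, q1, q2, q3}  [seen]
Reachable DFA states: {q0}, {q3}, {q0, q1, q2, q3}, {q0, q1, q2}, {q1}, {q1, q2, q3}, {q2}, {q1, q2}, {q0, q2}.

9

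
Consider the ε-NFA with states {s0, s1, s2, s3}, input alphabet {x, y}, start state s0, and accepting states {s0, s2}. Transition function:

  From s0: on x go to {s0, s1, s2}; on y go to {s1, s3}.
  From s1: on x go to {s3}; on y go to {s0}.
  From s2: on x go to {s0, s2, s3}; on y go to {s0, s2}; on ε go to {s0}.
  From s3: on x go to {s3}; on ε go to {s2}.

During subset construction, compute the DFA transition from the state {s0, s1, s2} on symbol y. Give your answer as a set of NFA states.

δ(s0,y) = {s1, s3}; δ(s1,y) = {s0}; δ(s2,y) = {s0, s2}.
Union: {s0, s1, s2, s3}.

{s0, s1, s2, s3}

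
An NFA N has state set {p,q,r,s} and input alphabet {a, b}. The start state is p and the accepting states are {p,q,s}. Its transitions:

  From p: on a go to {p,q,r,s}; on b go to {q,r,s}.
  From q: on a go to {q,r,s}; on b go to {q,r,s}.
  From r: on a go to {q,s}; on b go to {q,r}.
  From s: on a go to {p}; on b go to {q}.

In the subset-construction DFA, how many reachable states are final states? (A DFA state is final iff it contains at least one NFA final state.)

3

Start state of the DFA: {p}.
{p} --a--> {p,q,r,s}  [new]
{p} --b--> {q,r,s}  [new]
{p,q,r,s} --a--> {p,q,r,s}  [seen]
{p,q,r,s} --b--> {q,r,s}  [seen]
{q,r,s} --a--> {p,q,r,s}  [seen]
{q,r,s} --b--> {q,r,s}  [seen]
Reachable DFA states: {p}, {p,q,r,s}, {q,r,s}.
Accepting DFA states (contain an NFA accepting state): {p}, {p,q,r,s}, {q,r,s}.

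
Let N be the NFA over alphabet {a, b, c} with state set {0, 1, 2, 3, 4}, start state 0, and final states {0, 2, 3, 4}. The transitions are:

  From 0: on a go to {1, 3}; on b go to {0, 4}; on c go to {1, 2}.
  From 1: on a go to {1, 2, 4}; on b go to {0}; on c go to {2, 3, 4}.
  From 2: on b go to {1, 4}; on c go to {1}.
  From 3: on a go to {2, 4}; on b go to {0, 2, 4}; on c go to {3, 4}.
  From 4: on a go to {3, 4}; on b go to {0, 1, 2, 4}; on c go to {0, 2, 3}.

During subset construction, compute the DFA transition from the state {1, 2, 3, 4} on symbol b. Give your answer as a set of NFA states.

{0, 1, 2, 4}

δ(1,b) = {0}; δ(2,b) = {1, 4}; δ(3,b) = {0, 2, 4}; δ(4,b) = {0, 1, 2, 4}.
Union: {0, 1, 2, 4}.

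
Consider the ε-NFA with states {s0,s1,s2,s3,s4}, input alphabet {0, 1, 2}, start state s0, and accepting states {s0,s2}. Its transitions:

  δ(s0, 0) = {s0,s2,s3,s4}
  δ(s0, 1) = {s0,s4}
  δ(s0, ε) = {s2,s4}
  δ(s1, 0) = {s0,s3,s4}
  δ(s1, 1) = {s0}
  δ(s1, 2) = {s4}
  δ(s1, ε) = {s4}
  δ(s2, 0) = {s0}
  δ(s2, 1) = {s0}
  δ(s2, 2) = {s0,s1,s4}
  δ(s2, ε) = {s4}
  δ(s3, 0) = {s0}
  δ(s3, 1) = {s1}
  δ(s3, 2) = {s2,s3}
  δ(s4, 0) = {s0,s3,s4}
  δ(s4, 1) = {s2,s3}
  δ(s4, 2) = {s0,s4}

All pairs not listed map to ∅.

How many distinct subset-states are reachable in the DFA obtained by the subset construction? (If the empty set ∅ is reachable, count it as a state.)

Start state of the DFA: {s0,s2,s4} (ε-closure of the NFA start).
{s0,s2,s4} --0--> {s0,s2,s3,s4}  [new]
{s0,s2,s4} --1--> {s0,s2,s3,s4}  [seen]
{s0,s2,s4} --2--> {s0,s1,s2,s4}  [new]
{s0,s2,s3,s4} --0--> {s0,s2,s3,s4}  [seen]
{s0,s2,s3,s4} --1--> {s0,s1,s2,s3,s4}  [new]
{s0,s2,s3,s4} --2--> {s0,s1,s2,s3,s4}  [seen]
{s0,s1,s2,s4} --0--> {s0,s2,s3,s4}  [seen]
{s0,s1,s2,s4} --1--> {s0,s2,s3,s4}  [seen]
{s0,s1,s2,s4} --2--> {s0,s1,s2,s4}  [seen]
{s0,s1,s2,s3,s4} --0--> {s0,s2,s3,s4}  [seen]
{s0,s1,s2,s3,s4} --1--> {s0,s1,s2,s3,s4}  [seen]
{s0,s1,s2,s3,s4} --2--> {s0,s1,s2,s3,s4}  [seen]
Reachable DFA states: {s0,s2,s4}, {s0,s2,s3,s4}, {s0,s1,s2,s4}, {s0,s1,s2,s3,s4}.

4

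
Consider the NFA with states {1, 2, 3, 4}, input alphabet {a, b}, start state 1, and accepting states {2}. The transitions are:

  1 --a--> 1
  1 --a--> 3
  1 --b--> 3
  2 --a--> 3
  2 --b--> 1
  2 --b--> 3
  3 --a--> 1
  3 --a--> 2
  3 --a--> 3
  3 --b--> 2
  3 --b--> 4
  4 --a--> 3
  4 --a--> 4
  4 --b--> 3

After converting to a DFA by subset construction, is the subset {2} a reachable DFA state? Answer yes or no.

Start state of the DFA: {1}.
{1} --a--> {1, 3}  [new]
{1} --b--> {3}  [new]
{1, 3} --a--> {1, 2, 3}  [new]
{1, 3} --b--> {2, 3, 4}  [new]
{3} --a--> {1, 2, 3}  [seen]
{3} --b--> {2, 4}  [new]
{1, 2, 3} --a--> {1, 2, 3}  [seen]
{1, 2, 3} --b--> {1, 2, 3, 4}  [new]
{2, 3, 4} --a--> {1, 2, 3, 4}  [seen]
{2, 3, 4} --b--> {1, 2, 3, 4}  [seen]
{2, 4} --a--> {3, 4}  [new]
{2, 4} --b--> {1, 3}  [seen]
{1, 2, 3, 4} --a--> {1, 2, 3, 4}  [seen]
{1, 2, 3, 4} --b--> {1, 2, 3, 4}  [seen]
{3, 4} --a--> {1, 2, 3, 4}  [seen]
{3, 4} --b--> {2, 3, 4}  [seen]
Reachable DFA states: {1}, {1, 3}, {3}, {1, 2, 3}, {2, 3, 4}, {2, 4}, {1, 2, 3, 4}, {3, 4}.
{2} is not among them.

no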